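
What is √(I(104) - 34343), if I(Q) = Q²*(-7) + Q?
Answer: I*√109951 ≈ 331.59*I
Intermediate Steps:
I(Q) = Q - 7*Q² (I(Q) = -7*Q² + Q = Q - 7*Q²)
√(I(104) - 34343) = √(104*(1 - 7*104) - 34343) = √(104*(1 - 728) - 34343) = √(104*(-727) - 34343) = √(-75608 - 34343) = √(-109951) = I*√109951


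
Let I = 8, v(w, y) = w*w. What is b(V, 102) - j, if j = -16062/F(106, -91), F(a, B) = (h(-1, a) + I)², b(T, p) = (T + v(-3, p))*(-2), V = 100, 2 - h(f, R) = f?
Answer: -10316/121 ≈ -85.256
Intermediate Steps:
v(w, y) = w²
h(f, R) = 2 - f
b(T, p) = -18 - 2*T (b(T, p) = (T + (-3)²)*(-2) = (T + 9)*(-2) = (9 + T)*(-2) = -18 - 2*T)
F(a, B) = 121 (F(a, B) = ((2 - 1*(-1)) + 8)² = ((2 + 1) + 8)² = (3 + 8)² = 11² = 121)
j = -16062/121 ≈ -132.74
b(V, 102) - j = (-18 - 2*100) - 1*(-16062/121) = (-18 - 200) + 16062/121 = -218 + 16062/121 = -10316/121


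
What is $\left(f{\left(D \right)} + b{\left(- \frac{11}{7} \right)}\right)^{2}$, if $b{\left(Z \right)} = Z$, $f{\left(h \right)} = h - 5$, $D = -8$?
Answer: $\frac{10404}{49} \approx 212.33$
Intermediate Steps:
$f{\left(h \right)} = -5 + h$
$\left(f{\left(D \right)} + b{\left(- \frac{11}{7} \right)}\right)^{2} = \left(\left(-5 - 8\right) - \frac{11}{7}\right)^{2} = \left(-13 - \frac{11}{7}\right)^{2} = \left(- \frac{102}{7}\right)^{2} = \frac{10404}{49}$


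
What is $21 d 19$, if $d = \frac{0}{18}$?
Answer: $0$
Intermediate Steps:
$d = 0$ ($d = 0 \cdot \frac{1}{18} = 0$)
$21 d 19 = 21 \cdot 0 \cdot 19 = 0 \cdot 19 = 0$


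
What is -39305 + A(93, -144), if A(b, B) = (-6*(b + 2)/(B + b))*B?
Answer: -695545/17 ≈ -40914.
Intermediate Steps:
A(b, B) = -6*B*(2 + b)/(B + b) (A(b, B) = (-6*(2 + b)/(B + b))*B = -6*B*(2 + b)/(B + b))
-39305 + A(93, -144) = -39305 - 6*(-144)*(2 + 93)/(-144 + 93) = -39305 - 6*(-144)*95/(-51) = -39305 - 6*(-144)*(-1/51)*95 = -39305 - 27360/17 = -695545/17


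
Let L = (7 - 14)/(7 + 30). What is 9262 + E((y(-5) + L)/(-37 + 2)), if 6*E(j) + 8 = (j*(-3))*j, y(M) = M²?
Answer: 46589844464/5031075 ≈ 9260.4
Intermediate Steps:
L = -7/37 ≈ -0.18919
E(j) = -4/3 - j²/2 (E(j) = -4/3 + ((j*(-3))*j)/6 = -4/3 + ((-3*j)*j)/6 = -4/3 + (-3*j²)/6 = -4/3 - j²/2)
9262 + E((y(-5) + L)/(-37 + 2)) = 9262 + (-4/3 - ((-5)² - 7/37)²/(-37 + 2)²/2) = 9262 + (-4/3 - (25 - 7/37)²/1225/2) = 9262 + (-4/3 - ((918/37)*(-1/35))²/2) = 9262 + (-4/3 - (-918/1295)²/2) = 9262 + (-4/3 - ½*842724/1677025) = 9262 + (-4/3 - 421362/1677025) = 9262 - 7972186/5031075 = 46589844464/5031075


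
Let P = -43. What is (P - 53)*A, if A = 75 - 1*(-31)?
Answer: -10176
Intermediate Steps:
A = 106 (A = 75 + 31 = 106)
(P - 53)*A = (-43 - 53)*106 = -96*106 = -10176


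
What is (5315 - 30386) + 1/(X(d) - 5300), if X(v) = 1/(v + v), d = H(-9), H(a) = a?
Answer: -2391798489/95401 ≈ -25071.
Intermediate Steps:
d = -9
X(v) = 1/(2*v)
(5315 - 30386) + 1/(X(d) - 5300) = (5315 - 30386) + 1/((1/2)/(-9) - 5300) = -25071 + 1/((1/2)*(-1/9) - 5300) = -25071 + 1/(-1/18 - 5300) = -25071 + 1/(-95401/18) = -25071 - 18/95401 = -2391798489/95401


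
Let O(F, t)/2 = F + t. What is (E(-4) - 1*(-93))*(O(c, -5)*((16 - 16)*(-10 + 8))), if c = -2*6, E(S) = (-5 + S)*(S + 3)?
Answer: 0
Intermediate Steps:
E(S) = (-5 + S)*(3 + S)
c = -12
O(F, t) = 2*F + 2*t (O(F, t) = 2*(F + t) = 2*F + 2*t)
(E(-4) - 1*(-93))*(O(c, -5)*((16 - 16)*(-10 + 8))) = ((-15 + (-4)² - 2*(-4)) - 1*(-93))*((2*(-12) + 2*(-5))*((16 - 16)*(-10 + 8))) = ((-15 + 16 + 8) + 93)*((-24 - 10)*(0*(-2))) = (9 + 93)*(-34*0) = 102*0 = 0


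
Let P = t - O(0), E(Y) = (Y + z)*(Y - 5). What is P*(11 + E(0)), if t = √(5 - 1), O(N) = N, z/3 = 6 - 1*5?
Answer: -8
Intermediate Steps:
z = 3 (z = 3*(6 - 1*5) = 3*(6 - 5) = 3*1 = 3)
E(Y) = (-5 + Y)*(3 + Y) (E(Y) = (Y + 3)*(Y - 5) = (3 + Y)*(-5 + Y) = (-5 + Y)*(3 + Y))
t = 2 (t = √4 = 2)
P = 2 (P = 2 - 1*0 = 2 + 0 = 2)
P*(11 + E(0)) = 2*(11 + (-15 + 0² - 2*0)) = 2*(11 + (-15 + 0 + 0)) = 2*(11 - 15) = 2*(-4) = -8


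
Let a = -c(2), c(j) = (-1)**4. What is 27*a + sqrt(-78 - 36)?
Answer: -27 + I*sqrt(114) ≈ -27.0 + 10.677*I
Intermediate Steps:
c(j) = 1
a = -1 (a = -1*1 = -1)
27*a + sqrt(-78 - 36) = 27*(-1) + sqrt(-78 - 36) = -27 + sqrt(-114) = -27 + I*sqrt(114)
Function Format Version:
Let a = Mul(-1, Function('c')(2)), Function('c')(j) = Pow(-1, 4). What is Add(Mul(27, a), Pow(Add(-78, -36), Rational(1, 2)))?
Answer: Add(-27, Mul(I, Pow(114, Rational(1, 2)))) ≈ Add(-27.000, Mul(10.677, I))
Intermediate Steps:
Function('c')(j) = 1
a = -1 (a = Mul(-1, 1) = -1)
Add(Mul(27, a), Pow(Add(-78, -36), Rational(1, 2))) = Add(Mul(27, -1), Pow(Add(-78, -36), Rational(1, 2))) = Add(-27, Pow(-114, Rational(1, 2))) = Add(-27, Mul(I, Pow(114, Rational(1, 2))))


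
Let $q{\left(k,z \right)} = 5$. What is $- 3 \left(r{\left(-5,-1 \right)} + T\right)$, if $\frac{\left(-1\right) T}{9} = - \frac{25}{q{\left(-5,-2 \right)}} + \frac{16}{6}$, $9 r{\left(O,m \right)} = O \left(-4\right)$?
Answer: $- \frac{209}{3} \approx -69.667$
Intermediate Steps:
$r{\left(O,m \right)} = - \frac{4 O}{9}$ ($r{\left(O,m \right)} = \frac{O \left(-4\right)}{9} = \frac{\left(-4\right) O}{9} = - \frac{4 O}{9}$)
$T = 21$ ($T = - 9 \left(- \frac{25}{5} + \frac{16}{6}\right) = - 9 \left(\left(-25\right) \frac{1}{5} + 16 \cdot \frac{1}{6}\right) = - 9 \left(-5 + \frac{8}{3}\right) = \left(-9\right) \left(- \frac{7}{3}\right) = 21$)
$- 3 \left(r{\left(-5,-1 \right)} + T\right) = - 3 \left(\left(- \frac{4}{9}\right) \left(-5\right) + 21\right) = - 3 \left(\frac{20}{9} + 21\right) = \left(-3\right) \frac{209}{9} = - \frac{209}{3}$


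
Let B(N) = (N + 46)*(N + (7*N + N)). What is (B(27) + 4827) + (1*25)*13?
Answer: 22891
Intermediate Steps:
B(N) = 9*N*(46 + N) (B(N) = (46 + N)*(N + 8*N) = (46 + N)*(9*N) = 9*N*(46 + N))
(B(27) + 4827) + (1*25)*13 = (9*27*(46 + 27) + 4827) + (1*25)*13 = (9*27*73 + 4827) + 25*13 = (17739 + 4827) + 325 = 22566 + 325 = 22891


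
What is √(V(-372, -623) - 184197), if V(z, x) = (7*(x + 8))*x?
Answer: √2497818 ≈ 1580.4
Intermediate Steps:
V(z, x) = x*(56 + 7*x) (V(z, x) = (7*(8 + x))*x = (56 + 7*x)*x = x*(56 + 7*x))
√(V(-372, -623) - 184197) = √(7*(-623)*(8 - 623) - 184197) = √(7*(-623)*(-615) - 184197) = √(2682015 - 184197) = √2497818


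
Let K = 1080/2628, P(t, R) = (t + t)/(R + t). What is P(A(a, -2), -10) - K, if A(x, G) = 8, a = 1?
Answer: -614/73 ≈ -8.4110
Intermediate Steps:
P(t, R) = 2*t/(R + t) (P(t, R) = (2*t)/(R + t) = 2*t/(R + t))
K = 30/73 (K = 1080*(1/2628) = 30/73 ≈ 0.41096)
P(A(a, -2), -10) - K = 2*8/(-10 + 8) - 1*30/73 = 2*8/(-2) - 30/73 = 2*8*(-½) - 30/73 = -8 - 30/73 = -614/73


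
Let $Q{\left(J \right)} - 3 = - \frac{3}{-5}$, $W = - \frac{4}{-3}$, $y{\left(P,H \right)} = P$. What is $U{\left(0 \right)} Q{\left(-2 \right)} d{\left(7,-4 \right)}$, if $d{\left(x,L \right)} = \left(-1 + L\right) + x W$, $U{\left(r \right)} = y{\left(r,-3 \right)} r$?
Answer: $0$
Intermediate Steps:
$W = \frac{4}{3}$ ($W = \left(-4\right) \left(- \frac{1}{3}\right) = \frac{4}{3} \approx 1.3333$)
$U{\left(r \right)} = r^{2}$ ($U{\left(r \right)} = r r = r^{2}$)
$Q{\left(J \right)} = \frac{18}{5}$ ($Q{\left(J \right)} = 3 - \frac{3}{-5} = 3 - - \frac{3}{5} = 3 + \frac{3}{5} = \frac{18}{5}$)
$d{\left(x,L \right)} = -1 + L + \frac{4 x}{3}$ ($d{\left(x,L \right)} = \left(-1 + L\right) + x \frac{4}{3} = \left(-1 + L\right) + \frac{4 x}{3} = -1 + L + \frac{4 x}{3}$)
$U{\left(0 \right)} Q{\left(-2 \right)} d{\left(7,-4 \right)} = 0^{2} \cdot \frac{18}{5} \left(-1 - 4 + \frac{4}{3} \cdot 7\right) = 0 \cdot \frac{18}{5} \left(-1 - 4 + \frac{28}{3}\right) = 0 \cdot \frac{13}{3} = 0$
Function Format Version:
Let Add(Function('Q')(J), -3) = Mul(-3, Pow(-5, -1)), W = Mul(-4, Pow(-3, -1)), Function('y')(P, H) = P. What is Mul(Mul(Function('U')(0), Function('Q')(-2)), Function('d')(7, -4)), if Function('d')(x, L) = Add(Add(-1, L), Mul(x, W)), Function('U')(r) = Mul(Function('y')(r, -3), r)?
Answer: 0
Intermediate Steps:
W = Rational(4, 3) (W = Mul(-4, Rational(-1, 3)) = Rational(4, 3) ≈ 1.3333)
Function('U')(r) = Pow(r, 2) (Function('U')(r) = Mul(r, r) = Pow(r, 2))
Function('Q')(J) = Rational(18, 5) (Function('Q')(J) = Add(3, Mul(-3, Pow(-5, -1))) = Add(3, Mul(-3, Rational(-1, 5))) = Add(3, Rational(3, 5)) = Rational(18, 5))
Function('d')(x, L) = Add(-1, L, Mul(Rational(4, 3), x)) (Function('d')(x, L) = Add(Add(-1, L), Mul(x, Rational(4, 3))) = Add(Add(-1, L), Mul(Rational(4, 3), x)) = Add(-1, L, Mul(Rational(4, 3), x)))
Mul(Mul(Function('U')(0), Function('Q')(-2)), Function('d')(7, -4)) = Mul(Mul(Pow(0, 2), Rational(18, 5)), Add(-1, -4, Mul(Rational(4, 3), 7))) = Mul(Mul(0, Rational(18, 5)), Add(-1, -4, Rational(28, 3))) = Mul(0, Rational(13, 3)) = 0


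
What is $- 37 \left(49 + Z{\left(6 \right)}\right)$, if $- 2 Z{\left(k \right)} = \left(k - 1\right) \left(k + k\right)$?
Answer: $-703$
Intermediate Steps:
$Z{\left(k \right)} = - k \left(-1 + k\right)$ ($Z{\left(k \right)} = - \frac{\left(k - 1\right) \left(k + k\right)}{2} = - \frac{\left(-1 + k\right) 2 k}{2} = - \frac{2 k \left(-1 + k\right)}{2} = - k \left(-1 + k\right)$)
$- 37 \left(49 + Z{\left(6 \right)}\right) = - 37 \left(49 + 6 \left(1 - 6\right)\right) = - 37 \left(49 + 6 \left(-5\right)\right) = - 37 \left(49 - 30\right) = \left(-37\right) 19 = -703$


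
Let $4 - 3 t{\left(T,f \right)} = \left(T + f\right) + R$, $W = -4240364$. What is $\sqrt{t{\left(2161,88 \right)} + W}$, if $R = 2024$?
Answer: $i \sqrt{4241787} \approx 2059.6 i$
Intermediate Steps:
$t{\left(T,f \right)} = - \frac{2020}{3} - \frac{T}{3} - \frac{f}{3}$ ($t{\left(T,f \right)} = \frac{4}{3} - \frac{\left(T + f\right) + 2024}{3} = \frac{4}{3} - \frac{2024 + T + f}{3} = \frac{4}{3} - \left(\frac{2024}{3} + \frac{T}{3} + \frac{f}{3}\right) = - \frac{2020}{3} - \frac{T}{3} - \frac{f}{3}$)
$\sqrt{t{\left(2161,88 \right)} + W} = \sqrt{\left(- \frac{2020}{3} - \frac{2161}{3} - \frac{88}{3}\right) - 4240364} = \sqrt{-1423 - 4240364} = \sqrt{-4241787} = i \sqrt{4241787}$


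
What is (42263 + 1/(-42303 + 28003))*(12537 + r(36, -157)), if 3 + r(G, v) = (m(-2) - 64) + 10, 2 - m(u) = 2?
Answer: 29009323152/55 ≈ 5.2744e+8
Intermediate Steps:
m(u) = 0 (m(u) = 2 - 1*2 = 2 - 2 = 0)
r(G, v) = -57 (r(G, v) = -3 + ((0 - 64) + 10) = -3 + (-64 + 10) = -3 - 54 = -57)
(42263 + 1/(-42303 + 28003))*(12537 + r(36, -157)) = (42263 + 1/(-42303 + 28003))*(12537 - 57) = (42263 + 1/(-14300))*12480 = (42263 - 1/14300)*12480 = (604360899/14300)*12480 = 29009323152/55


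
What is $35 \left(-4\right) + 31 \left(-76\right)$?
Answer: $-2496$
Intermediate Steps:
$35 \left(-4\right) + 31 \left(-76\right) = -140 - 2356 = -2496$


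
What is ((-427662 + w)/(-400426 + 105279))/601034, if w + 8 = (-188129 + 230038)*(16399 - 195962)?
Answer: 7525733437/177393381998 ≈ 0.042424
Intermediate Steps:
w = -7525305775 (w = -8 + (-188129 + 230038)*(16399 - 195962) = -8 + 41909*(-179563) = -8 - 7525305767 = -7525305775)
((-427662 + w)/(-400426 + 105279))/601034 = ((-427662 - 7525305775)/(-400426 + 105279))/601034 = -7525733437/(-295147)*(1/601034) = -7525733437*(-1/295147)*(1/601034) = (7525733437/295147)*(1/601034) = 7525733437/177393381998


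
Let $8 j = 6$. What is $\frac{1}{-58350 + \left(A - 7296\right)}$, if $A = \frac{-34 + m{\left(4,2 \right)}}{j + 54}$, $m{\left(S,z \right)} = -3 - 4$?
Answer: $- \frac{219}{14376638} \approx -1.5233 \cdot 10^{-5}$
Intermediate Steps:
$j = \frac{3}{4}$ ($j = \frac{1}{8} \cdot 6 = \frac{3}{4} \approx 0.75$)
$m{\left(S,z \right)} = -7$ ($m{\left(S,z \right)} = -3 - 4 = -7$)
$A = - \frac{164}{219}$ ($A = \frac{-34 - 7}{\frac{3}{4} + 54} = - \frac{41}{\frac{219}{4}} = \left(-41\right) \frac{4}{219} = - \frac{164}{219} \approx -0.74886$)
$\frac{1}{-58350 + \left(A - 7296\right)} = \frac{1}{-58350 - \frac{1597988}{219}} = \frac{1}{- \frac{14376638}{219}} = - \frac{219}{14376638}$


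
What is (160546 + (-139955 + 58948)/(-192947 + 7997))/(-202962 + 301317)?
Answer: 29693063707/18190757250 ≈ 1.6323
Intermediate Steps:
(160546 + (-139955 + 58948)/(-192947 + 7997))/(-202962 + 301317) = (160546 - 81007/(-184950))/98355 = (160546 - 81007*(-1/184950))*(1/98355) = (160546 + 81007/184950)*(1/98355) = (29693063707/184950)*(1/98355) = 29693063707/18190757250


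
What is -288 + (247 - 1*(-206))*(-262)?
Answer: -118974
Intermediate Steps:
-288 + (247 - 1*(-206))*(-262) = -288 + (247 + 206)*(-262) = -288 + 453*(-262) = -288 - 118686 = -118974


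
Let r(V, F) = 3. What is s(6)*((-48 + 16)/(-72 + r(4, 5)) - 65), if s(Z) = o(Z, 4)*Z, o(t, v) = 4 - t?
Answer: 17812/23 ≈ 774.43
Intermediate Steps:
s(Z) = Z*(4 - Z) (s(Z) = (4 - Z)*Z = Z*(4 - Z))
s(6)*((-48 + 16)/(-72 + r(4, 5)) - 65) = (6*(4 - 1*6))*((-48 + 16)/(-72 + 3) - 65) = (6*(4 - 6))*(-32/(-69) - 65) = (6*(-2))*(-32*(-1/69) - 65) = -12*(32/69 - 65) = -12*(-4453/69) = 17812/23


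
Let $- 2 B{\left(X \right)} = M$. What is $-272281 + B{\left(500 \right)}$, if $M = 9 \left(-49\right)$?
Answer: $- \frac{544121}{2} \approx -2.7206 \cdot 10^{5}$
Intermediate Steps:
$M = -441$
$B{\left(X \right)} = \frac{441}{2}$ ($B{\left(X \right)} = \left(- \frac{1}{2}\right) \left(-441\right) = \frac{441}{2}$)
$-272281 + B{\left(500 \right)} = -272281 + \frac{441}{2} = - \frac{544121}{2}$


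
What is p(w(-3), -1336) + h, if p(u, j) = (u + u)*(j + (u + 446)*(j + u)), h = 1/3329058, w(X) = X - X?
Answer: 1/3329058 ≈ 3.0039e-7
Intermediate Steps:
w(X) = 0
h = 1/3329058 ≈ 3.0039e-7
p(u, j) = 2*u*(j + (446 + u)*(j + u)) (p(u, j) = (2*u)*(j + (446 + u)*(j + u)) = 2*u*(j + (446 + u)*(j + u)))
p(w(-3), -1336) + h = 2*0*(0² + 446*0 + 447*(-1336) - 1336*0) + 1/3329058 = 2*0*(0 + 0 - 597192 + 0) + 1/3329058 = 2*0*(-597192) + 1/3329058 = 0 + 1/3329058 = 1/3329058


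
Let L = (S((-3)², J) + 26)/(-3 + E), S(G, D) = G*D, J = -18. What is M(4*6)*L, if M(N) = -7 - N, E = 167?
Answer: 1054/41 ≈ 25.707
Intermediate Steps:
S(G, D) = D*G
L = -34/41 (L = (-18*(-3)² + 26)/(-3 + 167) = (-18*9 + 26)/164 = (-162 + 26)*(1/164) = -136*1/164 = -34/41 ≈ -0.82927)
M(4*6)*L = (-7 - 4*6)*(-34/41) = (-7 - 1*24)*(-34/41) = (-7 - 24)*(-34/41) = -31*(-34/41) = 1054/41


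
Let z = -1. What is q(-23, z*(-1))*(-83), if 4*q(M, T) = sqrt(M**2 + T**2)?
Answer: -83*sqrt(530)/4 ≈ -477.70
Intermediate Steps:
q(M, T) = sqrt(M**2 + T**2)/4
q(-23, z*(-1))*(-83) = (sqrt((-23)**2 + (-1*(-1))**2)/4)*(-83) = (sqrt(529 + 1**2)/4)*(-83) = (sqrt(529 + 1)/4)*(-83) = (sqrt(530)/4)*(-83) = -83*sqrt(530)/4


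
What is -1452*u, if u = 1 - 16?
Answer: 21780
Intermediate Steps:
u = -15
-1452*u = -1452*(-15) = 21780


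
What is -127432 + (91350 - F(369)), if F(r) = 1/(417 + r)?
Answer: -28360453/786 ≈ -36082.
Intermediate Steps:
-127432 + (91350 - F(369)) = -127432 + (91350 - 1/(417 + 369)) = -127432 + (91350 - 1/786) = -127432 + 71801099/786 = -28360453/786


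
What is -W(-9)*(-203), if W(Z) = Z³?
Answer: -147987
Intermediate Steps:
-W(-9)*(-203) = -1*(-9)³*(-203) = -1*(-729)*(-203) = 729*(-203) = -147987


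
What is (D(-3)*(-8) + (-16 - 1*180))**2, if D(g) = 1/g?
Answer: 336400/9 ≈ 37378.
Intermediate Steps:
(D(-3)*(-8) + (-16 - 1*180))**2 = (-8/(-3) + (-16 - 1*180))**2 = (-1/3*(-8) + (-16 - 180))**2 = (8/3 - 196)**2 = (-580/3)**2 = 336400/9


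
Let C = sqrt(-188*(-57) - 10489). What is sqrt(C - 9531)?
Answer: sqrt(-9531 + sqrt(227)) ≈ 97.55*I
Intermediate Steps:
C = sqrt(227) (C = sqrt(10716 - 10489) = sqrt(227) ≈ 15.067)
sqrt(C - 9531) = sqrt(sqrt(227) - 9531) = sqrt(-9531 + sqrt(227))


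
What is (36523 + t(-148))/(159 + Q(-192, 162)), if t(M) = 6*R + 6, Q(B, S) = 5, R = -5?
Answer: 36499/164 ≈ 222.55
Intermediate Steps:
t(M) = -24 (t(M) = 6*(-5) + 6 = -30 + 6 = -24)
(36523 + t(-148))/(159 + Q(-192, 162)) = (36523 - 24)/(159 + 5) = 36499/164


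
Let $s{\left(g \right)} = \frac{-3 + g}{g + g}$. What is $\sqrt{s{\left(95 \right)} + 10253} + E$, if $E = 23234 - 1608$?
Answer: $21626 + \frac{\sqrt{92537695}}{95} \approx 21727.0$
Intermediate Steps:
$s{\left(g \right)} = \frac{-3 + g}{2 g}$
$E = 21626$
$\sqrt{s{\left(95 \right)} + 10253} + E = \sqrt{\frac{-3 + 95}{2 \cdot 95} + 10253} + 21626 = \sqrt{\frac{1}{2} \cdot \frac{1}{95} \cdot 92 + 10253} + 21626 = \sqrt{\frac{46}{95} + 10253} + 21626 = \sqrt{\frac{974081}{95}} + 21626 = \frac{\sqrt{92537695}}{95} + 21626 = 21626 + \frac{\sqrt{92537695}}{95}$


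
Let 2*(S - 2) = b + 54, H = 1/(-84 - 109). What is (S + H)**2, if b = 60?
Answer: 129640996/37249 ≈ 3480.4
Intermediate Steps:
H = -1/193 (H = 1/(-193) = -1/193 ≈ -0.0051813)
S = 59 (S = 2 + (60 + 54)/2 = 2 + (1/2)*114 = 2 + 57 = 59)
(S + H)**2 = (59 - 1/193)**2 = (11386/193)**2 = 129640996/37249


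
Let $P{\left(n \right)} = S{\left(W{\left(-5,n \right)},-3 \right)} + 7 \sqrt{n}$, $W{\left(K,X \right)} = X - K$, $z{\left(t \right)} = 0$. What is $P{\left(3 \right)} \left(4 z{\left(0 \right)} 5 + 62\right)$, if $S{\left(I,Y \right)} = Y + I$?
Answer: $310 + 434 \sqrt{3} \approx 1061.7$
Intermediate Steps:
$S{\left(I,Y \right)} = I + Y$
$P{\left(n \right)} = 2 + n + 7 \sqrt{n}$ ($P{\left(n \right)} = \left(\left(n - -5\right) - 3\right) + 7 \sqrt{n} = \left(\left(n + 5\right) - 3\right) + 7 \sqrt{n} = \left(\left(5 + n\right) - 3\right) + 7 \sqrt{n} = \left(2 + n\right) + 7 \sqrt{n} = 2 + n + 7 \sqrt{n}$)
$P{\left(3 \right)} \left(4 z{\left(0 \right)} 5 + 62\right) = \left(2 + 3 + 7 \sqrt{3}\right) \left(4 \cdot 0 \cdot 5 + 62\right) = \left(5 + 7 \sqrt{3}\right) \left(0 \cdot 5 + 62\right) = \left(5 + 7 \sqrt{3}\right) \left(0 + 62\right) = \left(5 + 7 \sqrt{3}\right) 62 = 310 + 434 \sqrt{3}$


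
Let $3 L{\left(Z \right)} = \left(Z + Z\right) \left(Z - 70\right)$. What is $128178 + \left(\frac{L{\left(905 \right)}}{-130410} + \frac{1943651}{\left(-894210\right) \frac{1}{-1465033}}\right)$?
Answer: $\frac{38629104081508933}{11661392610} \approx 3.3126 \cdot 10^{6}$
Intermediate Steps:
$L{\left(Z \right)} = \frac{2 Z \left(-70 + Z\right)}{3}$ ($L{\left(Z \right)} = \frac{\left(Z + Z\right) \left(Z - 70\right)}{3} = \frac{2 Z \left(-70 + Z\right)}{3}$)
$128178 + \left(\frac{L{\left(905 \right)}}{-130410} + \frac{1943651}{\left(-894210\right) \frac{1}{-1465033}}\right) = 128178 + \left(\frac{\frac{2}{3} \cdot 905 \left(-70 + 905\right)}{-130410} + \frac{1943651}{\left(-894210\right) \frac{1}{-1465033}}\right) = 128178 + \left(\frac{2}{3} \cdot 905 \cdot 835 \left(- \frac{1}{130410}\right) + \frac{1943651}{\left(-894210\right) \left(- \frac{1}{1465033}\right)}\right) = 128178 + \left(\frac{1511350}{3} \left(- \frac{1}{130410}\right) + \frac{1943651}{\frac{894210}{1465033}}\right) = 128178 + \left(- \frac{151135}{39123} + 1943651 \cdot \frac{1465033}{894210}\right) = 128178 + \left(- \frac{151135}{39123} + \frac{2847512855483}{894210}\right) = 128178 + \frac{37134370099544353}{11661392610} = \frac{38629104081508933}{11661392610}$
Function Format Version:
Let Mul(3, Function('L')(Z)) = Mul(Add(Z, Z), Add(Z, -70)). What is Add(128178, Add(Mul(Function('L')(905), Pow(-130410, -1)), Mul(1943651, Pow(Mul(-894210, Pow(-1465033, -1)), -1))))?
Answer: Rational(38629104081508933, 11661392610) ≈ 3.3126e+6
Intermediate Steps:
Function('L')(Z) = Mul(Rational(2, 3), Z, Add(-70, Z)) (Function('L')(Z) = Mul(Rational(1, 3), Mul(Add(Z, Z), Add(Z, -70))) = Mul(Rational(1, 3), Mul(Mul(2, Z), Add(-70, Z))) = Mul(Rational(1, 3), Mul(2, Z, Add(-70, Z))) = Mul(Rational(2, 3), Z, Add(-70, Z)))
Add(128178, Add(Mul(Function('L')(905), Pow(-130410, -1)), Mul(1943651, Pow(Mul(-894210, Pow(-1465033, -1)), -1)))) = Add(128178, Add(Mul(Mul(Rational(2, 3), 905, Add(-70, 905)), Pow(-130410, -1)), Mul(1943651, Pow(Mul(-894210, Pow(-1465033, -1)), -1)))) = Add(128178, Add(Mul(Mul(Rational(2, 3), 905, 835), Rational(-1, 130410)), Mul(1943651, Pow(Mul(-894210, Rational(-1, 1465033)), -1)))) = Add(128178, Add(Mul(Rational(1511350, 3), Rational(-1, 130410)), Mul(1943651, Pow(Rational(894210, 1465033), -1)))) = Add(128178, Add(Rational(-151135, 39123), Mul(1943651, Rational(1465033, 894210)))) = Add(128178, Add(Rational(-151135, 39123), Rational(2847512855483, 894210))) = Add(128178, Rational(37134370099544353, 11661392610)) = Rational(38629104081508933, 11661392610)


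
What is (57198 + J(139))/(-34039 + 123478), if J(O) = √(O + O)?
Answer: 19066/29813 + √278/89439 ≈ 0.63971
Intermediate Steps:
J(O) = √2*√O (J(O) = √(2*O) = √2*√O)
(57198 + J(139))/(-34039 + 123478) = (57198 + √2*√139)/(-34039 + 123478) = (57198 + √278)/89439 = (57198 + √278)*(1/89439) = 19066/29813 + √278/89439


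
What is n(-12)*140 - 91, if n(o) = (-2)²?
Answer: 469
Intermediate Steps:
n(o) = 4
n(-12)*140 - 91 = 4*140 - 91 = 560 - 91 = 469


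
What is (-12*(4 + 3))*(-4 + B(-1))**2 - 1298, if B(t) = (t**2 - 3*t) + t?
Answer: -1382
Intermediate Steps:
B(t) = t**2 - 2*t
(-12*(4 + 3))*(-4 + B(-1))**2 - 1298 = (-12*(4 + 3))*(-4 - (-2 - 1))**2 - 1298 = (-12*7)*(-4 - 1*(-3))**2 - 1298 = -84*(-4 + 3)**2 - 1298 = -84*(-1)**2 - 1298 = -84*1 - 1298 = -84 - 1298 = -1382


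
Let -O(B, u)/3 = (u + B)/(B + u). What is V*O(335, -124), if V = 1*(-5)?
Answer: 15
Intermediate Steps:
V = -5
O(B, u) = -3 (O(B, u) = -3*(u + B)/(B + u) = -3*(B + u)/(B + u) = -3*1 = -3)
V*O(335, -124) = -5*(-3) = 15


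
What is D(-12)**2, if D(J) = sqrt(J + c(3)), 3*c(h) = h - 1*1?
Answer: -34/3 ≈ -11.333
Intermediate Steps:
c(h) = -1/3 + h/3 (c(h) = (h - 1*1)/3 = (h - 1)/3 = (-1 + h)/3 = -1/3 + h/3)
D(J) = sqrt(2/3 + J) (D(J) = sqrt(J + (-1/3 + (1/3)*3)) = sqrt(J + (-1/3 + 1)) = sqrt(J + 2/3) = sqrt(2/3 + J))
D(-12)**2 = (sqrt(6 + 9*(-12))/3)**2 = (sqrt(6 - 108)/3)**2 = (sqrt(-102)/3)**2 = ((I*sqrt(102))/3)**2 = (I*sqrt(102)/3)**2 = -34/3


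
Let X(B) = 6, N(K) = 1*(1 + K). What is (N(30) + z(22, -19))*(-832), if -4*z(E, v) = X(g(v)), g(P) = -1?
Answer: -24544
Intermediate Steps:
N(K) = 1 + K
z(E, v) = -3/2 (z(E, v) = -1/4*6 = -3/2)
(N(30) + z(22, -19))*(-832) = ((1 + 30) - 3/2)*(-832) = (31 - 3/2)*(-832) = (59/2)*(-832) = -24544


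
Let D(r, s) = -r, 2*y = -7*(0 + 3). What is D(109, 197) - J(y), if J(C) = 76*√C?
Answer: -109 - 38*I*√42 ≈ -109.0 - 246.27*I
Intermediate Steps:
y = -21/2 (y = (-7*(0 + 3))/2 = (-7*3)/2 = (½)*(-21) = -21/2 ≈ -10.500)
D(109, 197) - J(y) = -1*109 - 76*√(-21/2) = -109 - 76*I*√42/2 = -109 - 38*I*√42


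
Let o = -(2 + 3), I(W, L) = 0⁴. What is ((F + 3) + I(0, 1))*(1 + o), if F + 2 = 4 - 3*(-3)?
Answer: -56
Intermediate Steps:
I(W, L) = 0
o = -5 (o = -1*5 = -5)
F = 11 (F = -2 + (4 - 3*(-3)) = -2 + (4 + 9) = -2 + 13 = 11)
((F + 3) + I(0, 1))*(1 + o) = ((11 + 3) + 0)*(1 - 5) = (14 + 0)*(-4) = 14*(-4) = -56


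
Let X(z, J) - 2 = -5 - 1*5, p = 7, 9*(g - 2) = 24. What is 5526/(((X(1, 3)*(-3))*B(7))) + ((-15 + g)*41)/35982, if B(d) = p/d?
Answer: 49706591/215892 ≈ 230.24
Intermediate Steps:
g = 14/3 (g = 2 + (1/9)*24 = 2 + 8/3 = 14/3 ≈ 4.6667)
X(z, J) = -8 (X(z, J) = 2 + (-5 - 1*5) = 2 + (-5 - 5) = 2 - 10 = -8)
B(d) = 7/d
5526/(((X(1, 3)*(-3))*B(7))) + ((-15 + g)*41)/35982 = 5526/(((-8*(-3))*(7/7))) + ((-15 + 14/3)*41)/35982 = 5526/((24*(7*(1/7)))) - 31/3*41*(1/35982) = 5526/((24*1)) - 1271/3*1/35982 = 5526/24 - 1271/107946 = 5526*(1/24) - 1271/107946 = 921/4 - 1271/107946 = 49706591/215892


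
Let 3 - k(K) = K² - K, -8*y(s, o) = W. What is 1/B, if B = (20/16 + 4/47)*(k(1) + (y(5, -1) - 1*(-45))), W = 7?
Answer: 1504/94627 ≈ 0.015894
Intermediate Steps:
y(s, o) = -7/8 (y(s, o) = -⅛*7 = -7/8)
k(K) = 3 + K - K² (k(K) = 3 - (K² - K) = 3 + (K - K²) = 3 + K - K²)
B = 94627/1504 (B = (20/16 + 4/47)*((3 + 1 - 1*1²) + (-7/8 - 1*(-45))) = (20*(1/16) + 4*(1/47))*((3 + 1 - 1*1) + (-7/8 + 45)) = (5/4 + 4/47)*((3 + 1 - 1) + 353/8) = 251*(3 + 353/8)/188 = (251/188)*(377/8) = 94627/1504 ≈ 62.917)
1/B = 1/(94627/1504) = 1504/94627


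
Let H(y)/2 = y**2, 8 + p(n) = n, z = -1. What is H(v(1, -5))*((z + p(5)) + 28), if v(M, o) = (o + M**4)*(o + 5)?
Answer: 0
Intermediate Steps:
p(n) = -8 + n
v(M, o) = (5 + o)*(o + M**4) (v(M, o) = (o + M**4)*(5 + o) = (5 + o)*(o + M**4))
H(y) = 2*y**2
H(v(1, -5))*((z + p(5)) + 28) = (2*((-5)**2 + 5*(-5) + 5*1**4 - 5*1**4)**2)*((-1 + (-8 + 5)) + 28) = (2*(25 - 25 + 5*1 - 5*1)**2)*((-1 - 3) + 28) = (2*(25 - 25 + 5 - 5)**2)*(-4 + 28) = (2*0**2)*24 = (2*0)*24 = 0*24 = 0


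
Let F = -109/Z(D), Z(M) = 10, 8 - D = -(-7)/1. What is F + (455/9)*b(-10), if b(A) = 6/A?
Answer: -1237/30 ≈ -41.233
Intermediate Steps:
D = 1 (D = 8 - (-1)*(-7/1) = 8 - (-1)*(-7*1) = 8 - (-1)*(-7) = 8 - 1*7 = 8 - 7 = 1)
F = -109/10 ≈ -10.900
F + (455/9)*b(-10) = -109/10 + (455/9)*(6/(-10)) = -109/10 + (455*(⅑))*(6*(-⅒)) = -109/10 + (455/9)*(-⅗) = -109/10 - 91/3 = -1237/30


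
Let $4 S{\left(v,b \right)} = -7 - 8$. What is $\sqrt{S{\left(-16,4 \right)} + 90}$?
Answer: $\frac{\sqrt{345}}{2} \approx 9.2871$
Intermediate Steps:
$S{\left(v,b \right)} = - \frac{15}{4}$ ($S{\left(v,b \right)} = \frac{-7 - 8}{4} = \frac{1}{4} \left(-15\right) = - \frac{15}{4}$)
$\sqrt{S{\left(-16,4 \right)} + 90} = \sqrt{- \frac{15}{4} + 90} = \sqrt{\frac{345}{4}} = \frac{\sqrt{345}}{2}$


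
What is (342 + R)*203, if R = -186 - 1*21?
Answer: 27405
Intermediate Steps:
R = -207 (R = -186 - 21 = -207)
(342 + R)*203 = (342 - 207)*203 = 135*203 = 27405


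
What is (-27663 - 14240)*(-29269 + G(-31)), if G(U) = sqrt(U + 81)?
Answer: 1226458907 - 209515*sqrt(2) ≈ 1.2262e+9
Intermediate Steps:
G(U) = sqrt(81 + U)
(-27663 - 14240)*(-29269 + G(-31)) = (-27663 - 14240)*(-29269 + sqrt(81 - 31)) = -41903*(-29269 + sqrt(50)) = -41903*(-29269 + 5*sqrt(2)) = 1226458907 - 209515*sqrt(2)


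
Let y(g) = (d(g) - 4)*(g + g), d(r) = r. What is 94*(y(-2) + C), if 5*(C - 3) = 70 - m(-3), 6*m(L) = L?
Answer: 19317/5 ≈ 3863.4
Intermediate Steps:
m(L) = L/6
y(g) = 2*g*(-4 + g) (y(g) = (g - 4)*(g + g) = (-4 + g)*(2*g) = 2*g*(-4 + g))
C = 171/10 (C = 3 + (70 - (-3)/6)/5 = 3 + (70 - 1*(-½))/5 = 3 + (70 + ½)/5 = 3 + (⅕)*(141/2) = 3 + 141/10 = 171/10 ≈ 17.100)
94*(y(-2) + C) = 94*(2*(-2)*(-4 - 2) + 171/10) = 94*(2*(-2)*(-6) + 171/10) = 94*(24 + 171/10) = 94*(411/10) = 19317/5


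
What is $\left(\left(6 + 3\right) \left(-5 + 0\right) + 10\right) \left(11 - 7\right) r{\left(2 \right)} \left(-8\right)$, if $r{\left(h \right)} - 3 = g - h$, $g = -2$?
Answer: $-1120$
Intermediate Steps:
$r{\left(h \right)} = 1 - h$ ($r{\left(h \right)} = 3 - \left(2 + h\right) = 1 - h$)
$\left(\left(6 + 3\right) \left(-5 + 0\right) + 10\right) \left(11 - 7\right) r{\left(2 \right)} \left(-8\right) = \left(\left(6 + 3\right) \left(-5 + 0\right) + 10\right) \left(11 - 7\right) \left(1 - 2\right) \left(-8\right) = \left(9 \left(-5\right) + 10\right) 4 \left(1 - 2\right) \left(-8\right) = \left(-45 + 10\right) 4 \left(-1\right) \left(-8\right) = \left(-35\right) 4 \left(-1\right) \left(-8\right) = \left(-140\right) \left(-1\right) \left(-8\right) = 140 \left(-8\right) = -1120$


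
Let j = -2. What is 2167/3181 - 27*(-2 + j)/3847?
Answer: 8679997/12237307 ≈ 0.70931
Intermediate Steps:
2167/3181 - 27*(-2 + j)/3847 = 2167/3181 - 27*(-2 - 2)/3847 = 2167*(1/3181) - 27*(-4)*(1/3847) = 2167/3181 + 108*(1/3847) = 2167/3181 + 108/3847 = 8679997/12237307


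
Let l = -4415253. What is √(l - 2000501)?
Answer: I*√6415754 ≈ 2532.9*I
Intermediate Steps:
√(l - 2000501) = √(-4415253 - 2000501) = √(-6415754) = I*√6415754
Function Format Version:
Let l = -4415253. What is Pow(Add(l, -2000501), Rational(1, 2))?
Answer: Mul(I, Pow(6415754, Rational(1, 2))) ≈ Mul(2532.9, I)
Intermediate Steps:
Pow(Add(l, -2000501), Rational(1, 2)) = Pow(Add(-4415253, -2000501), Rational(1, 2)) = Pow(-6415754, Rational(1, 2)) = Mul(I, Pow(6415754, Rational(1, 2)))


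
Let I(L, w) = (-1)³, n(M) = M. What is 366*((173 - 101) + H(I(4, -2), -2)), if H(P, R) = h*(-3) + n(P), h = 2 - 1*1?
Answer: 24888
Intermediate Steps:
I(L, w) = -1
h = 1 (h = 2 - 1 = 1)
H(P, R) = -3 + P (H(P, R) = 1*(-3) + P = -3 + P)
366*((173 - 101) + H(I(4, -2), -2)) = 366*((173 - 101) + (-3 - 1)) = 366*(72 - 4) = 366*68 = 24888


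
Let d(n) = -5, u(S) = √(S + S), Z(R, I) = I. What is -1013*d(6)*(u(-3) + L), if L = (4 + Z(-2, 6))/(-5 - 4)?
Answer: -50650/9 + 5065*I*√6 ≈ -5627.8 + 12407.0*I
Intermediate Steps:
u(S) = √2*√S (u(S) = √(2*S) = √2*√S)
L = -10/9 (L = (4 + 6)/(-5 - 4) = 10/(-9) = 10*(-⅑) = -10/9 ≈ -1.1111)
-1013*d(6)*(u(-3) + L) = -(-5065)*(√2*√(-3) - 10/9) = -(-5065)*(√2*(I*√3) - 10/9) = -(-5065)*(I*√6 - 10/9) = -(-5065)*(-10/9 + I*√6) = -1013*(50/9 - 5*I*√6) = -50650/9 + 5065*I*√6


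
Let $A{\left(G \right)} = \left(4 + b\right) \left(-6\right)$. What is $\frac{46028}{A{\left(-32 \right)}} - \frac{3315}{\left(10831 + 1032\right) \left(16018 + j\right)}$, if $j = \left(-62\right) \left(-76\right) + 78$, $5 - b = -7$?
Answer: $- \frac{386771377}{806684} \approx -479.46$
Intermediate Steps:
$b = 12$ ($b = 5 - -7 = 5 + 7 = 12$)
$j = 4790$ ($j = 4712 + 78 = 4790$)
$A{\left(G \right)} = -96$ ($A{\left(G \right)} = \left(4 + 12\right) \left(-6\right) = 16 \left(-6\right) = -96$)
$\frac{46028}{A{\left(-32 \right)}} - \frac{3315}{\left(10831 + 1032\right) \left(16018 + j\right)} = \frac{46028}{-96} - \frac{3315}{\left(10831 + 1032\right) \left(16018 + 4790\right)} = 46028 \left(- \frac{1}{96}\right) - \frac{3315}{11863 \cdot 20808} = - \frac{11507}{24} - \frac{3315}{246845304} = - \frac{11507}{24} - \frac{65}{4840104} = - \frac{386771377}{806684}$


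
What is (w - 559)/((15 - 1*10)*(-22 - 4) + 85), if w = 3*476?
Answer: -869/45 ≈ -19.311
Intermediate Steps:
w = 1428
(w - 559)/((15 - 1*10)*(-22 - 4) + 85) = (1428 - 559)/((15 - 1*10)*(-22 - 4) + 85) = 869/((15 - 10)*(-26) + 85) = 869/(5*(-26) + 85) = 869/(-130 + 85) = 869/(-45) = 869*(-1/45) = -869/45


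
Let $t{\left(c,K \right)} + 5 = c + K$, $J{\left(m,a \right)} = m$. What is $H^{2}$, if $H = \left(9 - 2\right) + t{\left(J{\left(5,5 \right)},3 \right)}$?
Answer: $100$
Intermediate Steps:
$t{\left(c,K \right)} = -5 + K + c$ ($t{\left(c,K \right)} = -5 + \left(c + K\right) = -5 + \left(K + c\right) = -5 + K + c$)
$H = 10$ ($H = \left(9 - 2\right) + \left(-5 + 3 + 5\right) = 7 + 3 = 10$)
$H^{2} = 10^{2} = 100$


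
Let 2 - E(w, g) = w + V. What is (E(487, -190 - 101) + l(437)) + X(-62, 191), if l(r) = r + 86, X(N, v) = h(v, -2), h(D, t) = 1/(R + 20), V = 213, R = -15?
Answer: -874/5 ≈ -174.80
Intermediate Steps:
h(D, t) = 1/5 (h(D, t) = 1/(-15 + 20) = 1/5)
X(N, v) = 1/5
l(r) = 86 + r
E(w, g) = -211 - w (E(w, g) = 2 - (w + 213) = 2 - (213 + w) = 2 + (-213 - w) = -211 - w)
(E(487, -190 - 101) + l(437)) + X(-62, 191) = ((-211 - 1*487) + (86 + 437)) + 1/5 = ((-211 - 487) + 523) + 1/5 = (-698 + 523) + 1/5 = -175 + 1/5 = -874/5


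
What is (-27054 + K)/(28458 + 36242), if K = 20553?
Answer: -6501/64700 ≈ -0.10048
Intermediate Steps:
(-27054 + K)/(28458 + 36242) = (-27054 + 20553)/(28458 + 36242) = -6501/64700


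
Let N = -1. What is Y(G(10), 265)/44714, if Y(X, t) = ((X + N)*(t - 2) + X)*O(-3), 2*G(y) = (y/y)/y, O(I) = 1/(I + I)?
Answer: 1249/1341420 ≈ 0.00093110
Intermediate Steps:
O(I) = 1/(2*I)
G(y) = 1/(2*y) (G(y) = ((y/y)/y)/2 = (1/y)/2 = 1/(2*y))
Y(X, t) = -X/6 - (-1 + X)*(-2 + t)/6 (Y(X, t) = ((X - 1)*(t - 2) + X)*((½)/(-3)) = ((-1 + X)*(-2 + t) + X)*((½)*(-⅓)) = (X + (-1 + X)*(-2 + t))*(-⅙) = -X/6 - (-1 + X)*(-2 + t)/6)
Y(G(10), 265)/44714 = (-⅓ + ((½)/10)/6 + (⅙)*265 - ⅙*(½)/10*265)/44714 = (-⅓ + ((½)*(⅒))/6 + 265/6 - ⅙*(½)*(⅒)*265)*(1/44714) = (-⅓ + (⅙)*(1/20) + 265/6 - ⅙*1/20*265)*(1/44714) = (-⅓ + 1/120 + 265/6 - 53/24)*(1/44714) = (1249/30)*(1/44714) = 1249/1341420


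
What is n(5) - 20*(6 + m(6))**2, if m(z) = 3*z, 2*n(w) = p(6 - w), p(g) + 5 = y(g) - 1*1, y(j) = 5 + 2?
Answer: -23039/2 ≈ -11520.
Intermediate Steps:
y(j) = 7
p(g) = 1 (p(g) = -5 + (7 - 1*1) = -5 + (7 - 1) = -5 + 6 = 1)
n(w) = 1/2 (n(w) = (1/2)*1 = 1/2)
n(5) - 20*(6 + m(6))**2 = 1/2 - 20*(6 + 3*6)**2 = 1/2 - 20*(6 + 18)**2 = 1/2 - 20*24**2 = 1/2 - 20*576 = 1/2 - 11520 = -23039/2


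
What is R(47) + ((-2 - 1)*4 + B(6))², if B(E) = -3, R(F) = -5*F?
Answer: -10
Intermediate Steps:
R(47) + ((-2 - 1)*4 + B(6))² = -5*47 + ((-2 - 1)*4 - 3)² = -235 + (-3*4 - 3)² = -235 + (-12 - 3)² = -235 + (-15)² = -235 + 225 = -10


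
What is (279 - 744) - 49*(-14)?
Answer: 221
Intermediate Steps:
(279 - 744) - 49*(-14) = -465 + 686 = 221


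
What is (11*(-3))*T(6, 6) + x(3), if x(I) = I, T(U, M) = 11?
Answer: -360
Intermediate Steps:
(11*(-3))*T(6, 6) + x(3) = (11*(-3))*11 + 3 = -33*11 + 3 = -363 + 3 = -360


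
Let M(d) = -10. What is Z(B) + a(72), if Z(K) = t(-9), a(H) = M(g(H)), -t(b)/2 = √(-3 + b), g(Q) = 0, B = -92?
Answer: -10 - 4*I*√3 ≈ -10.0 - 6.9282*I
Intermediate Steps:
t(b) = -2*√(-3 + b)
a(H) = -10
Z(K) = -4*I*√3 (Z(K) = -2*√(-3 - 9) = -4*I*√3)
Z(B) + a(72) = -4*I*√3 - 10 = -10 - 4*I*√3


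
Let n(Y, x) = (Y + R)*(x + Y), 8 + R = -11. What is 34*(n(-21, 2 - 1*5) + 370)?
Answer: 45220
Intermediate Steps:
R = -19 (R = -8 - 11 = -19)
n(Y, x) = (-19 + Y)*(Y + x) (n(Y, x) = (Y - 19)*(x + Y) = (-19 + Y)*(Y + x))
34*(n(-21, 2 - 1*5) + 370) = 34*(((-21)**2 - 19*(-21) - 19*(2 - 1*5) - 21*(2 - 1*5)) + 370) = 34*((441 + 399 - 19*(2 - 5) - 21*(2 - 5)) + 370) = 34*((441 + 399 - 19*(-3) - 21*(-3)) + 370) = 34*((441 + 399 + 57 + 63) + 370) = 34*(960 + 370) = 34*1330 = 45220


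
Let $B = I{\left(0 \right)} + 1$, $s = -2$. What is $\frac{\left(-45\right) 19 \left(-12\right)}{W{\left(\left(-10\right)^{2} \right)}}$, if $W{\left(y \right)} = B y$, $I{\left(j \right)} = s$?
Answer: $- \frac{513}{5} \approx -102.6$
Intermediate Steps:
$I{\left(j \right)} = -2$
$B = -1$ ($B = -2 + 1 = -1$)
$W{\left(y \right)} = - y$
$\frac{\left(-45\right) 19 \left(-12\right)}{W{\left(\left(-10\right)^{2} \right)}} = \frac{\left(-45\right) 19 \left(-12\right)}{\left(-1\right) \left(-10\right)^{2}} = \frac{\left(-855\right) \left(-12\right)}{\left(-1\right) 100} = \frac{10260}{-100} = 10260 \left(- \frac{1}{100}\right) = - \frac{513}{5}$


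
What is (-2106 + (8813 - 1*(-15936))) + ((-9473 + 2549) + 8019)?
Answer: 23738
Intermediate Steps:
(-2106 + (8813 - 1*(-15936))) + ((-9473 + 2549) + 8019) = (-2106 + (8813 + 15936)) + (-6924 + 8019) = (-2106 + 24749) + 1095 = 22643 + 1095 = 23738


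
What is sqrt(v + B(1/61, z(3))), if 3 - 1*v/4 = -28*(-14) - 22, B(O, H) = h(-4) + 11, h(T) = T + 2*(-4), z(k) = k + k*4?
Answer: I*sqrt(1469) ≈ 38.328*I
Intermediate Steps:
z(k) = 5*k (z(k) = k + 4*k = 5*k)
h(T) = -8 + T (h(T) = T - 8 = -8 + T)
B(O, H) = -1 (B(O, H) = (-8 - 4) + 11 = -12 + 11 = -1)
v = -1468 (v = 12 - 4*(-28*(-14) - 22) = 12 - 4*(392 - 22) = 12 - 4*370 = 12 - 1480 = -1468)
sqrt(v + B(1/61, z(3))) = sqrt(-1468 - 1) = sqrt(-1469) = I*sqrt(1469)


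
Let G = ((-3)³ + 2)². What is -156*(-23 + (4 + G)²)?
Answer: -61716408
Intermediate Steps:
G = 625 (G = (-27 + 2)² = (-25)² = 625)
-156*(-23 + (4 + G)²) = -156*(-23 + (4 + 625)²) = -156*(-23 + 629²) = -156*(-23 + 395641) = -156*395618 = -61716408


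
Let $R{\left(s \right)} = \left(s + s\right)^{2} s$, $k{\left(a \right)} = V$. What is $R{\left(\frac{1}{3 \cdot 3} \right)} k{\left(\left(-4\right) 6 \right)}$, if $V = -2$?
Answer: $- \frac{8}{729} \approx -0.010974$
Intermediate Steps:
$k{\left(a \right)} = -2$
$R{\left(s \right)} = 4 s^{3}$ ($R{\left(s \right)} = \left(2 s\right)^{2} s = 4 s^{2} s = 4 s^{3}$)
$R{\left(\frac{1}{3 \cdot 3} \right)} k{\left(\left(-4\right) 6 \right)} = 4 \left(\frac{1}{3 \cdot 3}\right)^{3} \left(-2\right) = 4 \left(\frac{1}{9}\right)^{3} \left(-2\right) = \frac{4}{729} \left(-2\right) = - \frac{8}{729}$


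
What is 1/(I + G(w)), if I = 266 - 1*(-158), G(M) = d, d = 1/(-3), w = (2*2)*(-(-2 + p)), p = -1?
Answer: 3/1271 ≈ 0.0023603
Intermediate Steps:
w = 12 (w = (2*2)*(-(-2 - 1)) = 4*(-1*(-3)) = 4*3 = 12)
d = -⅓ ≈ -0.33333
G(M) = -⅓
I = 424 (I = 266 + 158 = 424)
1/(I + G(w)) = 1/(424 - ⅓) = 1/(1271/3) = 3/1271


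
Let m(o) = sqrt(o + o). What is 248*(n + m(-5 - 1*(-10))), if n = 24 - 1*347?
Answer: -80104 + 248*sqrt(10) ≈ -79320.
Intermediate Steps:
n = -323 (n = 24 - 347 = -323)
m(o) = sqrt(2)*sqrt(o) (m(o) = sqrt(2*o) = sqrt(2)*sqrt(o))
248*(n + m(-5 - 1*(-10))) = 248*(-323 + sqrt(2)*sqrt(-5 - 1*(-10))) = 248*(-323 + sqrt(2)*sqrt(-5 + 10)) = 248*(-323 + sqrt(2)*sqrt(5)) = 248*(-323 + sqrt(10)) = -80104 + 248*sqrt(10)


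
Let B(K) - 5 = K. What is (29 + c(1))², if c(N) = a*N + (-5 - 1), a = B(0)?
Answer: 784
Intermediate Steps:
B(K) = 5 + K
a = 5 (a = 5 + 0 = 5)
c(N) = -6 + 5*N (c(N) = 5*N + (-5 - 1) = 5*N - 6 = -6 + 5*N)
(29 + c(1))² = (29 + (-6 + 5*1))² = (29 + (-6 + 5))² = (29 - 1)² = 28² = 784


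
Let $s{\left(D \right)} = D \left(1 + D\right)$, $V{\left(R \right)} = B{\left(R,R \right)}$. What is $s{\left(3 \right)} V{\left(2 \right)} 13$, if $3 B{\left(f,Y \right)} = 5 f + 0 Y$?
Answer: $520$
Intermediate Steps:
$B{\left(f,Y \right)} = \frac{5 f}{3}$ ($B{\left(f,Y \right)} = \frac{5 f + 0 Y}{3} = \frac{5 f + 0}{3} = \frac{5 f}{3}$)
$V{\left(R \right)} = \frac{5 R}{3}$
$s{\left(3 \right)} V{\left(2 \right)} 13 = 3 \left(1 + 3\right) \frac{5}{3} \cdot 2 \cdot 13 = 3 \cdot 4 \cdot \frac{10}{3} \cdot 13 = 12 \cdot \frac{10}{3} \cdot 13 = 40 \cdot 13 = 520$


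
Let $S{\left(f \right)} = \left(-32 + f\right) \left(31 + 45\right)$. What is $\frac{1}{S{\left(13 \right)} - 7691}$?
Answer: $- \frac{1}{9135} \approx -0.00010947$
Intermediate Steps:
$S{\left(f \right)} = -2432 + 76 f$ ($S{\left(f \right)} = \left(-32 + f\right) 76 = -2432 + 76 f$)
$\frac{1}{S{\left(13 \right)} - 7691} = \frac{1}{\left(-2432 + 76 \cdot 13\right) - 7691} = \frac{1}{\left(-2432 + 988\right) - 7691} = \frac{1}{-1444 - 7691} = \frac{1}{-9135} = - \frac{1}{9135}$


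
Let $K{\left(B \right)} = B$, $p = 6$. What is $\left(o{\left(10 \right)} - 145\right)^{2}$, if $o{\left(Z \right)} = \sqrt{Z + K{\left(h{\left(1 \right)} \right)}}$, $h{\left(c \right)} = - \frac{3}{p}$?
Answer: $\frac{\left(290 - \sqrt{38}\right)^{2}}{4} \approx 20141.0$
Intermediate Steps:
$h{\left(c \right)} = - \frac{1}{2}$ ($h{\left(c \right)} = - \frac{3}{6} = \left(-3\right) \frac{1}{6} = - \frac{1}{2}$)
$o{\left(Z \right)} = \sqrt{- \frac{1}{2} + Z}$ ($o{\left(Z \right)} = \sqrt{Z - \frac{1}{2}} = \sqrt{- \frac{1}{2} + Z}$)
$\left(o{\left(10 \right)} - 145\right)^{2} = \left(\frac{\sqrt{-2 + 4 \cdot 10}}{2} - 145\right)^{2} = \left(\frac{\sqrt{-2 + 40}}{2} - 145\right)^{2} = \left(\frac{\sqrt{38}}{2} - 145\right)^{2} = \left(-145 + \frac{\sqrt{38}}{2}\right)^{2}$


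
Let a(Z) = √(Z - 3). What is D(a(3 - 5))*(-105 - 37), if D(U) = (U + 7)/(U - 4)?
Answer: 3266/21 + 1562*I*√5/21 ≈ 155.52 + 166.32*I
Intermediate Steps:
a(Z) = √(-3 + Z)
D(U) = (7 + U)/(-4 + U)
D(a(3 - 5))*(-105 - 37) = ((7 + √(-3 + (3 - 5)))/(-4 + √(-3 + (3 - 5))))*(-105 - 37) = ((7 + √(-3 - 2))/(-4 + √(-3 - 2)))*(-142) = ((7 + √(-5))/(-4 + √(-5)))*(-142) = ((7 + I*√5)/(-4 + I*√5))*(-142) = -142*(7 + I*√5)/(-4 + I*√5)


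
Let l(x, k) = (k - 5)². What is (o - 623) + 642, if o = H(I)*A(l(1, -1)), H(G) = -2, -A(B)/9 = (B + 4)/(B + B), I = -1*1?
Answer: 29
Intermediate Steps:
l(x, k) = (-5 + k)²
I = -1
A(B) = -9*(4 + B)/(2*B) (A(B) = -9*(B + 4)/(B + B) = -9*(4 + B)/(2*B))
o = 10 (o = -2*(-9/2 - 18/(-5 - 1)²) = -2*(-9/2 - 18/((-6)²)) = -2*(-9/2 - 18/36) = -2*(-9/2 - 18*1/36) = -2*(-9/2 - ½) = -2*(-5) = 10)
(o - 623) + 642 = (10 - 623) + 642 = -613 + 642 = 29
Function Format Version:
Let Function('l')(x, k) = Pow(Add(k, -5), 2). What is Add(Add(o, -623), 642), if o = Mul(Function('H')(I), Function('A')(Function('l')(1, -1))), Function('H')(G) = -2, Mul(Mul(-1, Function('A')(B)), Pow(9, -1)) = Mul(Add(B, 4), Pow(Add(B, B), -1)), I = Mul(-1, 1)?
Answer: 29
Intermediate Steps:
Function('l')(x, k) = Pow(Add(-5, k), 2)
I = -1
Function('A')(B) = Mul(Rational(-9, 2), Pow(B, -1), Add(4, B)) (Function('A')(B) = Mul(-9, Mul(Add(B, 4), Pow(Add(B, B), -1))) = Mul(-9, Mul(Add(4, B), Pow(Mul(2, B), -1))) = Mul(-9, Mul(Add(4, B), Mul(Rational(1, 2), Pow(B, -1)))) = Mul(-9, Mul(Rational(1, 2), Pow(B, -1), Add(4, B))) = Mul(Rational(-9, 2), Pow(B, -1), Add(4, B)))
o = 10 (o = Mul(-2, Add(Rational(-9, 2), Mul(-18, Pow(Pow(Add(-5, -1), 2), -1)))) = Mul(-2, Add(Rational(-9, 2), Mul(-18, Pow(Pow(-6, 2), -1)))) = Mul(-2, Add(Rational(-9, 2), Mul(-18, Pow(36, -1)))) = Mul(-2, Add(Rational(-9, 2), Mul(-18, Rational(1, 36)))) = Mul(-2, Add(Rational(-9, 2), Rational(-1, 2))) = Mul(-2, -5) = 10)
Add(Add(o, -623), 642) = Add(Add(10, -623), 642) = Add(-613, 642) = 29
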